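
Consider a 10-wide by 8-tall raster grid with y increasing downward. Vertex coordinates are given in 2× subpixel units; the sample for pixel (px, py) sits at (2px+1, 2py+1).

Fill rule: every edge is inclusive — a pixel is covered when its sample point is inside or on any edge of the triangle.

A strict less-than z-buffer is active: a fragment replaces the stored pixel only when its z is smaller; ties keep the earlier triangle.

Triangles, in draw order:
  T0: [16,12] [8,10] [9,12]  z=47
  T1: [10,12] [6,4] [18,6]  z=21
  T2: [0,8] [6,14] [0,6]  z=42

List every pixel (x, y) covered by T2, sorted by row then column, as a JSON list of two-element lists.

T0:
  2·area = 14  (B↔C swapped to make it positive)
  edge (16, 12)→(9, 12): d=(-7,0) inclusive
  edge (9, 12)→(8, 10): d=(-1,-2) inclusive
  edge (8, 10)→(16, 12): d=(8,2) inclusive
    (4,5)@(9, 11): e=[7,1,6] → X
    (5,5)@(11, 11): e=[7,5,2] → X
    (6,5)@(13, 11): e=[7,9,-2] → .
    (4,6)@(9, 13): e=[-7,-1,22] → .
    (5,6)@(11, 13): e=[-7,3,18] → .
  covered (2 px):
    . . . . . . . . . .
    . . . . . . . . . .
    . . . . . . . . . .
    . . . . . . . . . .
    . . . . . . . . . .
    . . . . X X . . . .
    . . . . . . . . . .
    . . . . . . . . . .
T1:
  2·area = 88
  edge (10, 12)→(6, 4): d=(-4,-8) inclusive
  edge (6, 4)→(18, 6): d=(12,2) inclusive
  edge (18, 6)→(10, 12): d=(-8,6) inclusive
    (3,2)@(7, 5): e=[4,10,74] → X
    (4,2)@(9, 5): e=[20,6,62] → X
    (5,2)@(11, 5): e=[36,2,50] → X
    (6,2)@(13, 5): e=[52,-2,38] → .
    (3,3)@(7, 7): e=[-4,34,58] → .
    (4,3)@(9, 7): e=[12,30,46] → X
    (6,3)@(13, 7): e=[44,22,22] → X
    (7,3)@(15, 7): e=[60,18,10] → X
    (8,3)@(17, 7): e=[76,14,-2] → .
    (4,4)@(9, 9): e=[4,54,30] → X
    (7,4)@(15, 9): e=[52,42,-6] → .
    (4,5)@(9, 11): e=[-4,78,14] → .
  covered (11 px):
    . . . . . . . . . .
    . . . . . . . . . .
    . . . X X X . . . .
    . . . . X X X X . .
    . . . . X X X . . .
    . . . . . X . . . .
    . . . . . . . . . .
    . . . . . . . . . .
T2:
  2·area = 12  (B↔C swapped to make it positive)
  edge (0, 8)→(0, 6): d=(0,-2) inclusive
  edge (0, 6)→(6, 14): d=(6,8) inclusive
  edge (6, 14)→(0, 8): d=(-6,-6) inclusive
    (0,4)@(1, 9): e=[2,10,0] → X  [on edge]
    (1,4)@(3, 9): e=[6,-6,12] → .
    (0,5)@(1, 11): e=[2,22,-12] → .
    (1,5)@(3, 11): e=[6,6,0] → X  [on edge]
    (2,5)@(5, 11): e=[10,-10,12] → .
    (1,6)@(3, 13): e=[6,18,-12] → .
    (2,6)@(5, 13): e=[10,2,0] → X  [on edge]
    (3,6)@(7, 13): e=[14,-14,12] → .
    (2,7)@(5, 15): e=[10,14,-12] → .
    (3,7)@(7, 15): e=[14,-2,0] → .  [on edge]
  covered (3 px):
    . . . . . . . . . .
    . . . . . . . . . .
    . . . . . . . . . .
    . . . . . . . . . .
    X . . . . . . . . .
    . X . . . . . . . .
    . . X . . . . . . .
    . . . . . . . . . .

Result: [[0,4],[1,5],[2,6]]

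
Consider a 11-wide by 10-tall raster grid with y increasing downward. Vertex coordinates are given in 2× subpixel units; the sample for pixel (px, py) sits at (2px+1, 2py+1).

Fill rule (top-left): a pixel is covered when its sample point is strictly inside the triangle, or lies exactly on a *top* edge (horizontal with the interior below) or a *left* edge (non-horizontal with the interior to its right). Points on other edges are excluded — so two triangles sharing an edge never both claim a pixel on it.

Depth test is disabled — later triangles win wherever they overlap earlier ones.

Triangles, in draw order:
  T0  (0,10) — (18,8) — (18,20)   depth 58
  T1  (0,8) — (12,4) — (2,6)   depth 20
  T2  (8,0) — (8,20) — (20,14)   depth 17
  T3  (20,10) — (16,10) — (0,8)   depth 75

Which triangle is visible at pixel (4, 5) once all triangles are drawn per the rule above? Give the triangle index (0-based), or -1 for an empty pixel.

T0:
  2·area = 216
  edge (0, 10)→(18, 8): d=(18,-2) top-left  bias=+0
  edge (18, 8)→(18, 20): d=(0,12) right/bottom  bias=-1
  edge (18, 20)→(0, 10): d=(-18,-10) top-left  bias=+0
    (4,4)@(9, 9): e=[0,108,108] → #  [on edge]
    (5,4)@(11, 9): e=[4,84,128] → #
    (6,4)@(13, 9): e=[8,60,148] → #
    (7,4)@(15, 9): e=[12,36,168] → #
    (8,4)@(17, 9): e=[16,12,188] → #
    (9,4)@(19, 9): e=[20,-12,208] → ·
    (1,5)@(3, 11): e=[24,180,12] → #
    (2,5)@(5, 11): e=[28,156,32] → #
    (3,5)@(7, 11): e=[32,132,52] → #
    (9,5)@(19, 11): e=[56,-12,172] → ·
    (1,6)@(3, 13): e=[60,180,-24] → ·
    (2,6)@(5, 13): e=[64,156,-4] → ·
    (4,7)@(9, 15): e=[108,108,0] → #  [on edge]
  covered (28 px):
    · · · · · · · · · · ·
    · · · · · · · · · · ·
    · · · · · · · · · · ·
    · · · · · · · · · · ·
    · · · · # # # # # · ·
    · # # # # # # # # · ·
    · · · # # # # # # · ·
    · · · · # # # # # · ·
    · · · · · · # # # · ·
    · · · · · · · · # · ·
T1:
  2·area = 16  (B↔C swapped to make it positive)
  edge (0, 8)→(2, 6): d=(2,-2) top-left  bias=+0
  edge (2, 6)→(12, 4): d=(10,-2) top-left  bias=+0
  edge (12, 4)→(0, 8): d=(-12,4) right/bottom  bias=-1
    (3,0)@(7, 1): e=[0,-40,56] → ·  [on edge]
    (10,0)@(21, 1): e=[28,-12,0] → ·  [on edge]
    (2,1)@(5, 3): e=[0,-24,40] → ·  [on edge]
    (7,1)@(15, 3): e=[20,-4,0] → ·  [on edge]
    (8,1)@(17, 3): e=[24,0,-8] → ·  [on edge]
    (1,2)@(3, 5): e=[0,-8,24] → ·  [on edge]
    (3,2)@(7, 5): e=[8,0,8] → #  [on edge]
    (4,2)@(9, 5): e=[12,4,0] → ·  [on edge]
    (0,3)@(1, 7): e=[0,8,8] → #  [on edge]
    (1,3)@(3, 7): e=[4,12,0] → ·  [on edge]
    (3,3)@(7, 7): e=[12,20,-16] → ·
    (0,4)@(1, 9): e=[4,28,-16] → ·
  covered (2 px):
    · · · · · · · · · · ·
    · · · · · · · · · · ·
    · · · # · · · · · · ·
    # · · · · · · · · · ·
    · · · · · · · · · · ·
    · · · · · · · · · · ·
    · · · · · · · · · · ·
    · · · · · · · · · · ·
    · · · · · · · · · · ·
    · · · · · · · · · · ·
T2:
  2·area = 240  (B↔C swapped to make it positive)
  edge (8, 0)→(20, 14): d=(12,14) right/bottom  bias=-1
  edge (20, 14)→(8, 20): d=(-12,6) right/bottom  bias=-1
  edge (8, 20)→(8, 0): d=(0,-20) top-left  bias=+0
    (4,1)@(9, 3): e=[22,198,20] → #
    (5,1)@(11, 3): e=[-6,186,60] → ·
    (4,2)@(9, 5): e=[46,174,20] → #
    (5,2)@(11, 5): e=[18,162,60] → #
    (6,2)@(13, 5): e=[-10,150,100] → ·
    (4,3)@(9, 7): e=[70,150,20] → #
    (6,3)@(13, 7): e=[14,126,100] → #
    (7,3)@(15, 7): e=[-14,114,140] → ·
    (4,4)@(9, 9): e=[94,126,20] → #
    (7,4)@(15, 9): e=[10,90,140] → #
    (8,4)@(17, 9): e=[-18,78,180] → ·
    (4,5)@(9, 11): e=[118,102,20] → #
  covered (30 px):
    · · · · · · · · · · ·
    · · · · # · · · · · ·
    · · · · # # · · · · ·
    · · · · # # # · · · ·
    · · · · # # # # · · ·
    · · · · # # # # # · ·
    · · · · # # # # # # ·
    · · · · # # # # # · ·
    · · · · # # # · · · ·
    · · · · # · · · · · ·
T3:
  2·area = 8
  edge (20, 10)→(16, 10): d=(-4,0) right/bottom  bias=-1
  edge (16, 10)→(0, 8): d=(-16,-2) top-left  bias=+0
  edge (0, 8)→(20, 10): d=(20,2) right/bottom  bias=-1
    (4,4)@(9, 9): e=[4,2,2] → #
    (5,4)@(11, 9): e=[4,6,-2] → ·
    (4,5)@(9, 11): e=[-4,-30,42] → ·
  covered (1 px):
    · · · · · · · · · · ·
    · · · · · · · · · · ·
    · · · · · · · · · · ·
    · · · · · · · · · · ·
    · · · · # · · · · · ·
    · · · · · · · · · · ·
    · · · · · · · · · · ·
    · · · · · · · · · · ·
    · · · · · · · · · · ·
    · · · · · · · · · · ·

Z-buffer (winner per pixel, '.' = empty):
  . . . . . . . . . . .
  . . . . 2 . . . . . .
  . . . 1 2 2 . . . . .
  1 . . . 2 2 2 . . . .
  . . . . 3 2 2 2 0 . .
  . 0 0 0 2 2 2 2 2 . .
  . . . 0 2 2 2 2 2 2 .
  . . . . 2 2 2 2 2 . .
  . . . . 2 2 2 0 0 . .
  . . . . 2 . . . 0 . .

Final: 2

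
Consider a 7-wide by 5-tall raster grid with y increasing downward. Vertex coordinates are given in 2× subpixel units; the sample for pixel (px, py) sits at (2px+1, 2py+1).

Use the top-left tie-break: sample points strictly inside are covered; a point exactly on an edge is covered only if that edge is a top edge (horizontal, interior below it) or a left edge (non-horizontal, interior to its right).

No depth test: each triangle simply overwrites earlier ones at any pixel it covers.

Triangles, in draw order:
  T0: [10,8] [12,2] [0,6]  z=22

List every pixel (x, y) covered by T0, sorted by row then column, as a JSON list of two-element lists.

T0:
  2·area = 64  (B↔C swapped to make it positive)
  edge (10, 8)→(0, 6): d=(-10,-2) top-left  bias=+0
  edge (0, 6)→(12, 2): d=(12,-4) top-left  bias=+0
  edge (12, 2)→(10, 8): d=(-2,6) right/bottom  bias=-1
    (4,1)@(9, 3): e=[48,0,16] → #  [on edge]
    (5,1)@(11, 3): e=[52,8,4] → #
    (6,1)@(13, 3): e=[56,16,-8] → ·
    (1,2)@(3, 5): e=[16,0,48] → #  [on edge]
    (2,2)@(5, 5): e=[20,8,36] → #
    (3,2)@(7, 5): e=[24,16,24] → #
    (5,2)@(11, 5): e=[32,32,0] → ·  [on edge]
    (1,3)@(3, 7): e=[-4,24,44] → ·
    (2,3)@(5, 7): e=[0,32,32] → #  [on edge]
    (5,3)@(11, 7): e=[12,56,-4] → ·
    (2,4)@(5, 9): e=[-20,56,28] → ·
    (3,4)@(7, 9): e=[-16,64,16] → ·
  covered (9 px):
    · · · · · · ·
    · · · · # # ·
    · # # # # · ·
    · · # # # · ·
    · · · · · · ·

Result: [[4,1],[5,1],[1,2],[2,2],[3,2],[4,2],[2,3],[3,3],[4,3]]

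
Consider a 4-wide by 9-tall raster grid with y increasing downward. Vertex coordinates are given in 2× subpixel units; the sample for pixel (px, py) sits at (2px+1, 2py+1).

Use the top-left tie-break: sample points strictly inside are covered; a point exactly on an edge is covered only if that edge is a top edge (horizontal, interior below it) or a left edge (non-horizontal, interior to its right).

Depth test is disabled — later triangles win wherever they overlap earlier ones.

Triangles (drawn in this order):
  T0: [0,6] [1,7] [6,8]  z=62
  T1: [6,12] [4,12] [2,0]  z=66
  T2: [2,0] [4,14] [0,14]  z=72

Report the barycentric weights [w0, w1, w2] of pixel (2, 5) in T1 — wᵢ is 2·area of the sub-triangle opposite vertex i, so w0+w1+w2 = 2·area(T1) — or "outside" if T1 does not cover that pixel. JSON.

T0:
  2·area = 4  (B↔C swapped to make it positive)
  edge (0, 6)→(6, 8): d=(6,2) right/bottom  bias=-1
  edge (6, 8)→(1, 7): d=(-5,-1) top-left  bias=+0
  edge (1, 7)→(0, 6): d=(-1,-1) top-left  bias=+0
    (0,3)@(1, 7): e=[4,0,0] → X  [on edge]
    (1,3)@(3, 7): e=[0,2,2] → .  [on edge]
    (0,4)@(1, 9): e=[16,-10,-2] → .
    (1,4)@(3, 9): e=[12,-8,0] → .  [on edge]
    (2,5)@(5, 11): e=[20,-16,0] → .  [on edge]
    (3,6)@(7, 13): e=[28,-24,0] → .  [on edge]
  covered (1 px):
    . . . .
    . . . .
    . . . .
    X . . .
    . . . .
    . . . .
    . . . .
    . . . .
    . . . .
T1:
  2·area = 24
  edge (6, 12)→(4, 12): d=(-2,0) right/bottom  bias=-1
  edge (4, 12)→(2, 0): d=(-2,-12) top-left  bias=+0
  edge (2, 0)→(6, 12): d=(4,12) right/bottom  bias=-1
    (1,1)@(3, 3): e=[18,6,0] → .  [on edge]
    (1,2)@(3, 5): e=[14,2,8] → X
    (2,2)@(5, 5): e=[14,26,-16] → .
    (1,3)@(3, 7): e=[10,-2,16] → .
    (2,4)@(5, 9): e=[6,18,0] → .  [on edge]
    (2,5)@(5, 11): e=[2,14,8] → X
    (3,5)@(7, 11): e=[2,38,-16] → .
    (2,6)@(5, 13): e=[-2,10,16] → .
    (3,7)@(7, 15): e=[-6,30,0] → .  [on edge]
  covered (2 px):
    . . . .
    . . . .
    . X . .
    . . . .
    . . . .
    . . X .
    . . . .
    . . . .
    . . . .
T2:
  2·area = 56
  edge (2, 0)→(4, 14): d=(2,14) right/bottom  bias=-1
  edge (4, 14)→(0, 14): d=(-4,0) right/bottom  bias=-1
  edge (0, 14)→(2, 0): d=(2,-14) top-left  bias=+0
    (0,3)@(1, 7): e=[28,28,0] → X  [on edge]
    (1,3)@(3, 7): e=[0,28,28] → .  [on edge]
    (0,4)@(1, 9): e=[32,20,4] → X
    (1,4)@(3, 9): e=[4,20,32] → X
    (2,4)@(5, 9): e=[-24,20,60] → .
    (0,5)@(1, 11): e=[36,12,8] → X
    (2,5)@(5, 11): e=[-20,12,64] → .
    (0,6)@(1, 13): e=[40,4,12] → X
    (2,6)@(5, 13): e=[-16,4,68] → .
    (0,7)@(1, 15): e=[44,-4,16] → .
    (1,7)@(3, 15): e=[16,-4,44] → .
  covered (7 px):
    . . . .
    . . . .
    . . . .
    X . . .
    X X . .
    X X . .
    X X . .
    . . . .
    . . . .

Final: [14,8,2]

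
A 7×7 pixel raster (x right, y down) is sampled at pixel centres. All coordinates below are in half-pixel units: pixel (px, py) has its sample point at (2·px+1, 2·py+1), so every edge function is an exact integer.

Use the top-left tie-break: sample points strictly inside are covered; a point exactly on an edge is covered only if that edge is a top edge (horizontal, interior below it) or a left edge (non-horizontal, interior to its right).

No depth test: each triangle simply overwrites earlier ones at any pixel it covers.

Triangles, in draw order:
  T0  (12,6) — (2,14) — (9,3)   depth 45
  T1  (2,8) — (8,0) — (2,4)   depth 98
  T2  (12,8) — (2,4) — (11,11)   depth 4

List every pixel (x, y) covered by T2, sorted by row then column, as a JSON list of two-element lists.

T0:
  2·area = 54
  edge (12, 6)→(2, 14): d=(-10,8) right/bottom  bias=-1
  edge (2, 14)→(9, 3): d=(7,-11) top-left  bias=+0
  edge (9, 3)→(12, 6): d=(3,3) right/bottom  bias=-1
    (3,0)@(7, 1): e=[90,-36,0] → ·  [on edge]
    (4,1)@(9, 3): e=[54,0,0] → ·  [on edge]
    (4,2)@(9, 5): e=[34,14,6] → #
    (5,2)@(11, 5): e=[18,36,0] → ·  [on edge]
    (3,3)@(7, 7): e=[30,6,18] → #
    (5,3)@(11, 7): e=[-2,50,6] → ·
    (6,3)@(13, 7): e=[-18,72,0] → ·  [on edge]
    (3,4)@(7, 9): e=[10,20,24] → #
    (4,4)@(9, 9): e=[-6,42,18] → ·
    (2,5)@(5, 11): e=[6,12,36] → #
    (3,5)@(7, 11): e=[-10,34,30] → ·
    (1,6)@(3, 13): e=[2,4,48] → #
  covered (6 px):
    · · · · · · ·
    · · · · · · ·
    · · · · # · ·
    · · · # # · ·
    · · · # · · ·
    · · # · · · ·
    · # · · · · ·
T1:
  2·area = 24  (B↔C swapped to make it positive)
  edge (2, 8)→(2, 4): d=(0,-4) top-left  bias=+0
  edge (2, 4)→(8, 0): d=(6,-4) top-left  bias=+0
  edge (8, 0)→(2, 8): d=(-6,8) right/bottom  bias=-1
    (3,0)@(7, 1): e=[20,2,2] → #
    (4,0)@(9, 1): e=[28,10,-14] → ·
    (2,1)@(5, 3): e=[12,6,6] → #
    (3,1)@(7, 3): e=[20,14,-10] → ·
    (1,2)@(3, 5): e=[4,10,10] → #
    (2,2)@(5, 5): e=[12,18,-6] → ·
    (1,3)@(3, 7): e=[4,22,-2] → ·
  covered (3 px):
    · · · # · · ·
    · · # · · · ·
    · # · · · · ·
    · · · · · · ·
    · · · · · · ·
    · · · · · · ·
    · · · · · · ·
T2:
  2·area = 34  (B↔C swapped to make it positive)
  edge (12, 8)→(11, 11): d=(-1,3) right/bottom  bias=-1
  edge (11, 11)→(2, 4): d=(-9,-7) top-left  bias=+0
  edge (2, 4)→(12, 8): d=(10,4) right/bottom  bias=-1
    (6,2)@(13, 5): e=[0,68,-34] → ·  [on edge]
    (3,3)@(7, 7): e=[16,8,10] → #
    (4,3)@(9, 7): e=[10,22,2] → #
    (5,3)@(11, 7): e=[4,36,-6] → ·
    (3,4)@(7, 9): e=[14,-10,30] → ·
    (4,4)@(9, 9): e=[8,4,22] → #
    (5,4)@(11, 9): e=[2,18,14] → #
    (6,4)@(13, 9): e=[-4,32,6] → ·
    (4,5)@(9, 11): e=[6,-14,42] → ·
    (5,5)@(11, 11): e=[0,0,34] → ·  [on edge]
  covered (4 px):
    · · · · · · ·
    · · · · · · ·
    · · · · · · ·
    · · · # # · ·
    · · · · # # ·
    · · · · · · ·
    · · · · · · ·

Answer: [[3,3],[4,3],[4,4],[5,4]]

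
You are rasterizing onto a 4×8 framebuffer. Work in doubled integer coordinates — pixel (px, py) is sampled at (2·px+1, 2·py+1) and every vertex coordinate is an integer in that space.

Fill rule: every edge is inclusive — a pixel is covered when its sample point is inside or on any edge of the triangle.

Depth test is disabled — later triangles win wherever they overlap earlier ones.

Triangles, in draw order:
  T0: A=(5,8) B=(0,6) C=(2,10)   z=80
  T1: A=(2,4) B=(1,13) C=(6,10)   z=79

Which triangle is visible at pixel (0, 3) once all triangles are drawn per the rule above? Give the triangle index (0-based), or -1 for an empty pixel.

T0:
  2·area = 16  (B↔C swapped to make it positive)
  edge (5, 8)→(2, 10): d=(-3,2) inclusive
  edge (2, 10)→(0, 6): d=(-2,-4) inclusive
  edge (0, 6)→(5, 8): d=(5,2) inclusive
    (0,3)@(1, 7): e=[11,2,3] → X
    (1,3)@(3, 7): e=[7,10,-1] → .
    (0,4)@(1, 9): e=[5,-2,13] → .
    (1,4)@(3, 9): e=[1,6,9] → X
    (2,4)@(5, 9): e=[-3,14,5] → .
    (1,5)@(3, 11): e=[-5,2,19] → .
  covered (2 px):
    . . . .
    . . . .
    . . . .
    X . . .
    . X . .
    . . . .
    . . . .
    . . . .
T1:
  2·area = 42  (B↔C swapped to make it positive)
  edge (2, 4)→(6, 10): d=(4,6) inclusive
  edge (6, 10)→(1, 13): d=(-5,3) inclusive
  edge (1, 13)→(2, 4): d=(1,-9) inclusive
    (1,3)@(3, 7): e=[6,24,12] → X
    (2,3)@(5, 7): e=[-6,18,30] → .
    (1,4)@(3, 9): e=[14,14,14] → X
    (2,4)@(5, 9): e=[2,8,32] → X
    (3,4)@(7, 9): e=[-10,2,50] → .
    (1,5)@(3, 11): e=[22,4,16] → X
    (2,5)@(5, 11): e=[10,-2,34] → .
    (0,6)@(1, 13): e=[42,0,0] → X  [on edge]
    (1,6)@(3, 13): e=[30,-6,18] → .
    (0,7)@(1, 15): e=[50,-10,2] → .
  covered (5 px):
    . . . .
    . . . .
    . . . .
    . X . .
    . X X .
    . X . .
    X . . .
    . . . .

Z-buffer (winner per pixel, '.' = empty):
  . . . .
  . . . .
  . . . .
  0 1 . .
  . 1 1 .
  . 1 . .
  1 . . .
  . . . .

Final: 0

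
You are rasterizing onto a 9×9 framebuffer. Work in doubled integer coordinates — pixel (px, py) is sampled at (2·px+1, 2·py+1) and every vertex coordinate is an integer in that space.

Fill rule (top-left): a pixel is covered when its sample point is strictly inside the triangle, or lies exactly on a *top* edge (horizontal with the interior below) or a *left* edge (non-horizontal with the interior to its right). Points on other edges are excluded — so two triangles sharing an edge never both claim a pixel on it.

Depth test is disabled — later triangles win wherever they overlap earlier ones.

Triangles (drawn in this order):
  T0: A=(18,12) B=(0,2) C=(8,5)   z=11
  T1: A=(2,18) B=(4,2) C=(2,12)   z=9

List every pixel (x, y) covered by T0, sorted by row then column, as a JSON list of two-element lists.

T0:
  2·area = 26
  edge (18, 12)→(0, 2): d=(-18,-10) top-left  bias=+0
  edge (0, 2)→(8, 5): d=(8,3) right/bottom  bias=-1
  edge (8, 5)→(18, 12): d=(10,7) right/bottom  bias=-1
    (3,2)@(7, 5): e=[16,3,7] → #
    (4,2)@(9, 5): e=[36,-3,-7] → ·
    (3,3)@(7, 7): e=[-20,19,27] → ·
    (4,3)@(9, 7): e=[0,13,13] → #  [on edge]
    (5,3)@(11, 7): e=[20,7,-1] → ·
    (4,4)@(9, 9): e=[-36,29,33] → ·
    (6,4)@(13, 9): e=[4,17,5] → #
    (7,4)@(15, 9): e=[24,11,-9] → ·
    (6,5)@(13, 11): e=[-32,33,25] → ·
  covered (3 px):
    · · · · · · · · ·
    · · · · · · · · ·
    · · · # · · · · ·
    · · · · # · · · ·
    · · · · · · # · ·
    · · · · · · · · ·
    · · · · · · · · ·
    · · · · · · · · ·
    · · · · · · · · ·
T1:
  2·area = 12  (B↔C swapped to make it positive)
  edge (2, 18)→(2, 12): d=(0,-6) top-left  bias=+0
  edge (2, 12)→(4, 2): d=(2,-10) top-left  bias=+0
  edge (4, 2)→(2, 18): d=(-2,16) right/bottom  bias=-1
    (1,3)@(3, 7): e=[6,0,6] → #  [on edge]
    (2,3)@(5, 7): e=[18,20,-26] → ·
    (1,4)@(3, 9): e=[6,4,2] → #
    (2,4)@(5, 9): e=[18,24,-30] → ·
    (1,5)@(3, 11): e=[6,8,-2] → ·
    (0,8)@(1, 17): e=[-6,0,18] → ·  [on edge]
  covered (2 px):
    · · · · · · · · ·
    · · · · · · · · ·
    · · · · · · · · ·
    · # · · · · · · ·
    · # · · · · · · ·
    · · · · · · · · ·
    · · · · · · · · ·
    · · · · · · · · ·
    · · · · · · · · ·

Answer: [[3,2],[4,3],[6,4]]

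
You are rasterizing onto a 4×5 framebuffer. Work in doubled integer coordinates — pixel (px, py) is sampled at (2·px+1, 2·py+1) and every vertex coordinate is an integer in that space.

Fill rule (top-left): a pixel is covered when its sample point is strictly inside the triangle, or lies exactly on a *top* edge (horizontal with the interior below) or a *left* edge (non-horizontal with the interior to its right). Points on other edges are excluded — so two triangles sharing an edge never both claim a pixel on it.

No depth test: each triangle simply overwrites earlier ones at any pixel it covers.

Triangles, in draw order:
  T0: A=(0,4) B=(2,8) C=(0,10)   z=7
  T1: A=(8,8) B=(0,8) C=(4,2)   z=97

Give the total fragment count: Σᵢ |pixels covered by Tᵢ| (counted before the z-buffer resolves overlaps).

T0:
  2·area = 12
  edge (0, 4)→(2, 8): d=(2,4) right/bottom  bias=-1
  edge (2, 8)→(0, 10): d=(-2,2) right/bottom  bias=-1
  edge (0, 10)→(0, 4): d=(0,-6) top-left  bias=+0
    (3,1)@(7, 3): e=[-30,0,42] → ·  [on edge]
    (2,2)@(5, 5): e=[-18,0,30] → ·  [on edge]
    (0,3)@(1, 7): e=[2,4,6] → █
    (1,3)@(3, 7): e=[-6,0,18] → ·  [on edge]
    (0,4)@(1, 9): e=[6,0,6] → ·  [on edge]
  covered (1 px):
    · · · ·
    · · · ·
    · · · ·
    █ · · ·
    · · · ·
T1:
  2·area = 48
  edge (8, 8)→(0, 8): d=(-8,0) right/bottom  bias=-1
  edge (0, 8)→(4, 2): d=(4,-6) top-left  bias=+0
  edge (4, 2)→(8, 8): d=(4,6) right/bottom  bias=-1
    (1,2)@(3, 5): e=[24,6,18] → █
    (2,2)@(5, 5): e=[24,18,6] → █
    (3,2)@(7, 5): e=[24,30,-6] → ·
    (0,3)@(1, 7): e=[8,2,38] → █
    (3,3)@(7, 7): e=[8,38,2] → █
    (0,4)@(1, 9): e=[-8,10,46] → ·
    (1,4)@(3, 9): e=[-8,22,34] → ·
    (2,4)@(5, 9): e=[-8,34,22] → ·
    (3,4)@(7, 9): e=[-8,46,10] → ·
  covered (6 px):
    · · · ·
    · · · ·
    · █ █ ·
    █ █ █ █
    · · · ·

Final: 7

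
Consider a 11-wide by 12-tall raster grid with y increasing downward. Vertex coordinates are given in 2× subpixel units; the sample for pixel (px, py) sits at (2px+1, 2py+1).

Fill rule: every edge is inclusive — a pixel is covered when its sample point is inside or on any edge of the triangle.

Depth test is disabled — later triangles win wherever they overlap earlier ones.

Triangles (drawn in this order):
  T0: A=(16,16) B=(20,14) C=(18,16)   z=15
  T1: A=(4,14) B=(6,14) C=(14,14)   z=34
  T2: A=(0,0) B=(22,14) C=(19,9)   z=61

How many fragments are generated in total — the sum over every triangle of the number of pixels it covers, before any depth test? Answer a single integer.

T0:
  2·area = 4
  edge (16, 16)→(20, 14): d=(4,-2) inclusive
  edge (20, 14)→(18, 16): d=(-2,2) inclusive
  edge (18, 16)→(16, 16): d=(-2,0) inclusive
    (10,6)@(21, 13): e=[-2,0,6] → .  [on edge]
    (9,7)@(19, 15): e=[2,0,2] → X  [on edge]
    (10,7)@(21, 15): e=[6,-4,2] → .
    (8,8)@(17, 17): e=[6,0,-2] → .  [on edge]
    (9,8)@(19, 17): e=[10,-4,-2] → .
    (7,9)@(15, 19): e=[10,0,-6] → .  [on edge]
    (6,10)@(13, 21): e=[14,0,-10] → .  [on edge]
    (5,11)@(11, 23): e=[18,0,-14] → .  [on edge]
  covered (1 px):
    . . . . . . . . . . .
    . . . . . . . . . . .
    . . . . . . . . . . .
    . . . . . . . . . . .
    . . . . . . . . . . .
    . . . . . . . . . . .
    . . . . . . . . . . .
    . . . . . . . . . X .
    . . . . . . . . . . .
    . . . . . . . . . . .
    . . . . . . . . . . .
    . . . . . . . . . . .
T1:
  degenerate (2·area = 0) — covers nothing
T2:
  2·area = 68  (B↔C swapped to make it positive)
  edge (0, 0)→(19, 9): d=(19,9) inclusive
  edge (19, 9)→(22, 14): d=(3,5) inclusive
  edge (22, 14)→(0, 0): d=(-22,-14) inclusive
    (2,1)@(5, 3): e=[12,52,4] → X
    (3,1)@(7, 3): e=[-6,42,32] → .
    (2,2)@(5, 5): e=[50,58,-40] → .
    (4,2)@(9, 5): e=[14,38,16] → X
    (5,2)@(11, 5): e=[-4,28,44] → .
    (4,3)@(9, 7): e=[52,44,-28] → .
    (5,3)@(11, 7): e=[34,34,0] → X  [on edge]
    (6,3)@(13, 7): e=[16,24,28] → X
    (7,3)@(15, 7): e=[-2,14,56] → .
    (5,4)@(11, 9): e=[72,40,-44] → .
    (6,4)@(13, 9): e=[54,30,-16] → .
    (7,4)@(15, 9): e=[36,20,12] → X
    (9,4)@(19, 9): e=[0,0,68] → X  [on edge]
  covered (9 px):
    . . . . . . . . . . .
    . . X . . . . . . . .
    . . . . X . . . . . .
    . . . . . X X . . . .
    . . . . . . . X X X .
    . . . . . . . . . X .
    . . . . . . . . . . X
    . . . . . . . . . . .
    . . . . . . . . . . .
    . . . . . . . . . . .
    . . . . . . . . . . .
    . . . . . . . . . . .

Result: 10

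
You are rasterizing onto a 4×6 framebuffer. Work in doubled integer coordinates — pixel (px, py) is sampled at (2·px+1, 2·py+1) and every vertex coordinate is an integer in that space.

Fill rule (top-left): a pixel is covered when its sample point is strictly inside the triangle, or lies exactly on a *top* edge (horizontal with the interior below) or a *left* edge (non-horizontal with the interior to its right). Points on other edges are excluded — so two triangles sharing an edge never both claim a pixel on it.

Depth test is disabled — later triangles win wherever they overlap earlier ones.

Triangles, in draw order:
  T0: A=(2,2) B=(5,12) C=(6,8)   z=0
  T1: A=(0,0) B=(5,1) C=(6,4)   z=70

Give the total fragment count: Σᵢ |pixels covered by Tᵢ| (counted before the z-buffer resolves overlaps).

T0:
  2·area = 22  (B↔C swapped to make it positive)
  edge (2, 2)→(6, 8): d=(4,6) right/bottom  bias=-1
  edge (6, 8)→(5, 12): d=(-1,4) right/bottom  bias=-1
  edge (5, 12)→(2, 2): d=(-3,-10) top-left  bias=+0
    (1,2)@(3, 5): e=[6,15,1] → X
    (2,2)@(5, 5): e=[-6,7,21] → .
    (1,3)@(3, 7): e=[14,13,-5] → .
    (2,3)@(5, 7): e=[2,5,15] → X
    (3,3)@(7, 7): e=[-10,-3,35] → .
    (2,4)@(5, 9): e=[10,3,9] → X
    (3,4)@(7, 9): e=[-2,-5,29] → .
    (2,5)@(5, 11): e=[18,1,3] → X
    (3,5)@(7, 11): e=[6,-7,23] → .
  covered (4 px):
    . . . .
    . . . .
    . X . .
    . . X .
    . . X .
    . . X .
T1:
  2·area = 14
  edge (0, 0)→(5, 1): d=(5,1) right/bottom  bias=-1
  edge (5, 1)→(6, 4): d=(1,3) right/bottom  bias=-1
  edge (6, 4)→(0, 0): d=(-6,-4) top-left  bias=+0
    (1,0)@(3, 1): e=[2,6,6] → X
    (2,0)@(5, 1): e=[0,0,14] → .  [on edge]
    (1,1)@(3, 3): e=[12,8,-6] → .
    (2,1)@(5, 3): e=[10,2,2] → X
    (3,1)@(7, 3): e=[8,-4,10] → .
    (2,2)@(5, 5): e=[20,4,-10] → .
    (3,3)@(7, 7): e=[28,0,-14] → .  [on edge]
  covered (2 px):
    . X . .
    . . X .
    . . . .
    . . . .
    . . . .
    . . . .

Answer: 6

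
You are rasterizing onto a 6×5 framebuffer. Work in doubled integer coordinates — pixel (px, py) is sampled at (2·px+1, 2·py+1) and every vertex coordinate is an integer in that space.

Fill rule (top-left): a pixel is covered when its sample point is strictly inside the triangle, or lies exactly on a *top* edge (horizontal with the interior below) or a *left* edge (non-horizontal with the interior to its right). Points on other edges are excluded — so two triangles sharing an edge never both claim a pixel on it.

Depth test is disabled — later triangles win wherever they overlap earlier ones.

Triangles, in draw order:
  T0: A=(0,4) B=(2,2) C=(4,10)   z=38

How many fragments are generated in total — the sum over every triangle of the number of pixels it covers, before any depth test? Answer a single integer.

T0:
  2·area = 20
  edge (0, 4)→(2, 2): d=(2,-2) top-left  bias=+0
  edge (2, 2)→(4, 10): d=(2,8) right/bottom  bias=-1
  edge (4, 10)→(0, 4): d=(-4,-6) top-left  bias=+0
    (1,0)@(3, 1): e=[0,-10,30] → ·  [on edge]
    (0,1)@(1, 3): e=[0,10,10] → #  [on edge]
    (1,1)@(3, 3): e=[4,-6,22] → ·
    (0,2)@(1, 5): e=[4,14,2] → #
    (1,2)@(3, 5): e=[8,-2,14] → ·
    (0,3)@(1, 7): e=[8,18,-6] → ·
    (1,3)@(3, 7): e=[12,2,6] → #
    (2,3)@(5, 7): e=[16,-14,18] → ·
    (1,4)@(3, 9): e=[16,6,-2] → ·
  covered (3 px):
    · · · · · ·
    # · · · · ·
    # · · · · ·
    · # · · · ·
    · · · · · ·

Result: 3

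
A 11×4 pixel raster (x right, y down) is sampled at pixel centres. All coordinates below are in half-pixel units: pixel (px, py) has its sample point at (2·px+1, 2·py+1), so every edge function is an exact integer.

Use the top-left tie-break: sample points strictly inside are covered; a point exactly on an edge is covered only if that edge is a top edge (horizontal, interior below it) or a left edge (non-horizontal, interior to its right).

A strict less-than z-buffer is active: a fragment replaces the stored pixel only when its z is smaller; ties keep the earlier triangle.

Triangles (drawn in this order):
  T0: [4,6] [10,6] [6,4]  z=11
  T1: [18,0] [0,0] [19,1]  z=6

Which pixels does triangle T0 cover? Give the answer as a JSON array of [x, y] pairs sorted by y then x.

T0:
  2·area = 12  (B↔C swapped to make it positive)
  edge (4, 6)→(6, 4): d=(2,-2) top-left  bias=+0
  edge (6, 4)→(10, 6): d=(4,2) right/bottom  bias=-1
  edge (10, 6)→(4, 6): d=(-6,0) right/bottom  bias=-1
    (4,0)@(9, 1): e=[0,-18,30] → ·  [on edge]
    (3,1)@(7, 3): e=[0,-6,18] → ·  [on edge]
    (2,2)@(5, 5): e=[0,6,6] → #  [on edge]
    (3,2)@(7, 5): e=[4,2,6] → #
    (4,2)@(9, 5): e=[8,-2,6] → ·
    (1,3)@(3, 7): e=[0,18,-6] → ·  [on edge]
    (2,3)@(5, 7): e=[4,14,-6] → ·
    (3,3)@(7, 7): e=[8,10,-6] → ·
  covered (2 px):
    · · · · · · · · · · ·
    · · · · · · · · · · ·
    · · # # · · · · · · ·
    · · · · · · · · · · ·
T1:
  2·area = 18  (B↔C swapped to make it positive)
  edge (18, 0)→(19, 1): d=(1,1) right/bottom  bias=-1
  edge (19, 1)→(0, 0): d=(-19,-1) top-left  bias=+0
  edge (0, 0)→(18, 0): d=(18,0) top-left  bias=+0
    (9,0)@(19, 1): e=[0,0,18] → ·  [on edge]
    (10,1)@(21, 3): e=[0,-36,54] → ·  [on edge]
  covered (0 px):
    · · · · · · · · · · ·
    · · · · · · · · · · ·
    · · · · · · · · · · ·
    · · · · · · · · · · ·

Result: [[2,2],[3,2]]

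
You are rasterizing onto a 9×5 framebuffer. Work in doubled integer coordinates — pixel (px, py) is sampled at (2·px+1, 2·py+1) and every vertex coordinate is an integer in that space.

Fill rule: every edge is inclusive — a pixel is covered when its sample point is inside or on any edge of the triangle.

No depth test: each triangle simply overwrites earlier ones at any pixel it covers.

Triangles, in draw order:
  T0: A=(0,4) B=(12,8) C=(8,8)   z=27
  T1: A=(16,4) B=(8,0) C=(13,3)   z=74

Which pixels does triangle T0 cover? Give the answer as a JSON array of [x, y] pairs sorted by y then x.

T0:
  2·area = 16
  edge (0, 4)→(12, 8): d=(12,4) inclusive
  edge (12, 8)→(8, 8): d=(-4,0) inclusive
  edge (8, 8)→(0, 4): d=(-8,-4) inclusive
    (1,2)@(3, 5): e=[0,12,4] → #  [on edge]
    (2,2)@(5, 5): e=[-8,12,12] → ·
    (1,3)@(3, 7): e=[24,4,-12] → ·
    (3,3)@(7, 7): e=[8,4,4] → #
    (4,3)@(9, 7): e=[0,4,12] → #  [on edge]
    (5,3)@(11, 7): e=[-8,4,20] → ·
    (3,4)@(7, 9): e=[32,-4,-12] → ·
    (4,4)@(9, 9): e=[24,-4,-4] → ·
    (7,4)@(15, 9): e=[0,-4,20] → ·  [on edge]
  covered (3 px):
    · · · · · · · · ·
    · · · · · · · · ·
    · # · · · · · · ·
    · · · # # · · · ·
    · · · · · · · · ·
T1:
  2·area = 4  (B↔C swapped to make it positive)
  edge (16, 4)→(13, 3): d=(-3,-1) inclusive
  edge (13, 3)→(8, 0): d=(-5,-3) inclusive
  edge (8, 0)→(16, 4): d=(8,4) inclusive
    (3,0)@(7, 1): e=[0,-8,12] → ·  [on edge]
    (6,1)@(13, 3): e=[0,0,4] → #  [on edge]
    (7,1)@(15, 3): e=[2,6,-4] → ·
    (6,2)@(13, 5): e=[-6,-10,20] → ·
  covered (1 px):
    · · · · · · · · ·
    · · · · · · # · ·
    · · · · · · · · ·
    · · · · · · · · ·
    · · · · · · · · ·

Result: [[1,2],[3,3],[4,3]]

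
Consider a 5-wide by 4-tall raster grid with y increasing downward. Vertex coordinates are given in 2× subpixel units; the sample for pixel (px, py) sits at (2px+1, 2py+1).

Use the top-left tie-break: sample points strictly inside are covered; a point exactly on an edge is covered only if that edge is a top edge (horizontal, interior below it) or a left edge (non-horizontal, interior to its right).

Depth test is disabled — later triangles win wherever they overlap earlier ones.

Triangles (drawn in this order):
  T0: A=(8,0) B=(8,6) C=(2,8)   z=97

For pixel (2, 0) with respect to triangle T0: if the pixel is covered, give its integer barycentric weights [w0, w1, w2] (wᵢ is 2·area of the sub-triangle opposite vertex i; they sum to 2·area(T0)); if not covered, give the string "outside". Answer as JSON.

T0:
  2·area = 36
  edge (8, 0)→(8, 6): d=(0,6) right/bottom  bias=-1
  edge (8, 6)→(2, 8): d=(-6,2) right/bottom  bias=-1
  edge (2, 8)→(8, 0): d=(6,-8) top-left  bias=+0
    (3,1)@(7, 3): e=[6,20,10] → X
    (4,1)@(9, 3): e=[-6,16,26] → .
    (2,2)@(5, 5): e=[18,12,6] → X
    (4,2)@(9, 5): e=[-6,4,38] → .
    (1,3)@(3, 7): e=[30,4,2] → X
    (2,3)@(5, 7): e=[18,0,18] → .  [on edge]
    (3,3)@(7, 7): e=[6,-4,34] → .
  covered (4 px):
    . . . . .
    . . . X .
    . . X X .
    . X . . .

Final: "outside"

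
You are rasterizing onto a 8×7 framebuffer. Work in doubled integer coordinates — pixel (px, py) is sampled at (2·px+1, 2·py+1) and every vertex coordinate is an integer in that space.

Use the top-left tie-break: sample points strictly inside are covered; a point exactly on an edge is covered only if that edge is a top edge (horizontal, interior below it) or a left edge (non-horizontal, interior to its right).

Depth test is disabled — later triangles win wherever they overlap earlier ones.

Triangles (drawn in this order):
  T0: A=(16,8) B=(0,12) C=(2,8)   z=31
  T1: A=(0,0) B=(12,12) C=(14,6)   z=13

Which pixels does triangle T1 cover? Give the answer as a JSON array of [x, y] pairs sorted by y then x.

T0:
  2·area = 56
  edge (16, 8)→(0, 12): d=(-16,4) right/bottom  bias=-1
  edge (0, 12)→(2, 8): d=(2,-4) top-left  bias=+0
  edge (2, 8)→(16, 8): d=(14,0) top-left  bias=+0
    (1,4)@(3, 9): e=[36,6,14] → █
    (2,4)@(5, 9): e=[28,14,14] → █
    (3,4)@(7, 9): e=[20,22,14] → █
    (4,4)@(9, 9): e=[12,30,14] → █
    (5,4)@(11, 9): e=[4,38,14] → █
    (6,4)@(13, 9): e=[-4,46,14] → ·
    (0,5)@(1, 11): e=[12,2,42] → █
    (2,5)@(5, 11): e=[-4,18,42] → ·
    (3,5)@(7, 11): e=[-12,26,42] → ·
    (4,5)@(9, 11): e=[-20,34,42] → ·
    (5,5)@(11, 11): e=[-28,42,42] → ·
    (0,6)@(1, 13): e=[-20,6,70] → ·
  covered (7 px):
    · · · · · · · ·
    · · · · · · · ·
    · · · · · · · ·
    · · · · · · · ·
    · █ █ █ █ █ · ·
    █ █ · · · · · ·
    · · · · · · · ·
T1:
  2·area = 96  (B↔C swapped to make it positive)
  edge (0, 0)→(14, 6): d=(14,6) right/bottom  bias=-1
  edge (14, 6)→(12, 12): d=(-2,6) right/bottom  bias=-1
  edge (12, 12)→(0, 0): d=(-12,-12) top-left  bias=+0
    (0,0)@(1, 1): e=[8,88,0] → █  [on edge]
    (1,0)@(3, 1): e=[-4,76,24] → ·
    (0,1)@(1, 3): e=[36,84,-24] → ·
    (1,1)@(3, 3): e=[24,72,0] → █  [on edge]
    (2,1)@(5, 3): e=[12,60,24] → █
    (3,1)@(7, 3): e=[0,48,48] → ·  [on edge]
    (7,1)@(15, 3): e=[-48,0,144] → ·  [on edge]
    (1,2)@(3, 5): e=[52,68,-24] → ·
    (2,2)@(5, 5): e=[40,56,0] → █  [on edge]
    (3,2)@(7, 5): e=[28,44,24] → █
    (4,2)@(9, 5): e=[16,32,48] → █
    (5,2)@(11, 5): e=[4,20,72] → █
    (3,3)@(7, 7): e=[56,40,0] → █  [on edge]
    (4,4)@(9, 9): e=[72,24,0] → █  [on edge]
    (6,4)@(13, 9): e=[48,0,48] → ·  [on edge]
    (5,5)@(11, 11): e=[88,8,0] → █  [on edge]
    (6,6)@(13, 13): e=[104,-8,0] → ·  [on edge]
  covered (14 px):
    █ · · · · · · ·
    · █ █ · · · · ·
    · · █ █ █ █ · ·
    · · · █ █ █ █ ·
    · · · · █ █ · ·
    · · · · · █ · ·
    · · · · · · · ·

Answer: [[0,0],[1,1],[2,1],[2,2],[3,2],[4,2],[5,2],[3,3],[4,3],[5,3],[6,3],[4,4],[5,4],[5,5]]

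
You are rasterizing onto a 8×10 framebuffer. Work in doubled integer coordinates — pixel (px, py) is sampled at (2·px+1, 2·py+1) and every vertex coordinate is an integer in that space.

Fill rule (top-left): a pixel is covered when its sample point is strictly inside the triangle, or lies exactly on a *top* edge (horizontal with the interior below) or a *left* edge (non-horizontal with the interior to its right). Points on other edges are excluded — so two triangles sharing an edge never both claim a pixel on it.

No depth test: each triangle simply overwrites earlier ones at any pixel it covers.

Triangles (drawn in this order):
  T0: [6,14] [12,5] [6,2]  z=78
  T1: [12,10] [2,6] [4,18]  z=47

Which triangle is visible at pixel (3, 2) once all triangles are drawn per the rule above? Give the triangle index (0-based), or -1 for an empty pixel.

T0:
  2·area = 72  (B↔C swapped to make it positive)
  edge (6, 14)→(6, 2): d=(0,-12) top-left  bias=+0
  edge (6, 2)→(12, 5): d=(6,3) right/bottom  bias=-1
  edge (12, 5)→(6, 14): d=(-6,9) right/bottom  bias=-1
    (3,1)@(7, 3): e=[12,3,57] → X
    (4,1)@(9, 3): e=[36,-3,39] → .
    (3,2)@(7, 5): e=[12,15,45] → X
    (4,2)@(9, 5): e=[36,9,27] → X
    (5,2)@(11, 5): e=[60,3,9] → X
    (6,2)@(13, 5): e=[84,-3,-9] → .
    (3,3)@(7, 7): e=[12,27,33] → X
    (5,3)@(11, 7): e=[60,15,-3] → .
    (3,4)@(7, 9): e=[12,39,21] → X
    (5,4)@(11, 9): e=[60,27,-15] → .
    (3,5)@(7, 11): e=[12,51,9] → X
    (4,5)@(9, 11): e=[36,45,-9] → .
  covered (9 px):
    . . . . . . . .
    . . . X . . . .
    . . . X X X . .
    . . . X X . . .
    . . . X X . . .
    . . . X . . . .
    . . . . . . . .
    . . . . . . . .
    . . . . . . . .
    . . . . . . . .
T1:
  2·area = 112  (B↔C swapped to make it positive)
  edge (12, 10)→(4, 18): d=(-8,8) right/bottom  bias=-1
  edge (4, 18)→(2, 6): d=(-2,-12) top-left  bias=+0
  edge (2, 6)→(12, 10): d=(10,4) right/bottom  bias=-1
    (1,3)@(3, 7): e=[96,10,6] → X
    (2,3)@(5, 7): e=[80,34,-2] → .
    (7,3)@(15, 7): e=[0,154,-42] → .  [on edge]
    (1,4)@(3, 9): e=[80,6,26] → X
    (2,4)@(5, 9): e=[64,30,18] → X
    (3,4)@(7, 9): e=[48,54,10] → X
    (4,4)@(9, 9): e=[32,78,2] → X
    (5,4)@(11, 9): e=[16,102,-6] → .
    (6,4)@(13, 9): e=[0,126,-14] → .  [on edge]
    (1,5)@(3, 11): e=[64,2,46] → X
    (5,5)@(11, 11): e=[0,98,14] → .  [on edge]
    (1,6)@(3, 13): e=[48,-2,66] → .
    (4,6)@(9, 13): e=[0,70,42] → .  [on edge]
    (3,7)@(7, 15): e=[0,42,70] → .  [on edge]
    (2,8)@(5, 17): e=[0,14,98] → .  [on edge]
    (1,9)@(3, 19): e=[0,-14,126] → .  [on edge]
  covered (12 px):
    . . . . . . . .
    . . . . . . . .
    . . . . . . . .
    . X . . . . . .
    . X X X X . . .
    . X X X X . . .
    . . X X . . . .
    . . X . . . . .
    . . . . . . . .
    . . . . . . . .

Z-buffer (winner per pixel, '.' = empty):
  . . . . . . . .
  . . . 0 . . . .
  . . . 0 0 0 . .
  . 1 . 0 0 . . .
  . 1 1 1 1 . . .
  . 1 1 1 1 . . .
  . . 1 1 . . . .
  . . 1 . . . . .
  . . . . . . . .
  . . . . . . . .

Result: 0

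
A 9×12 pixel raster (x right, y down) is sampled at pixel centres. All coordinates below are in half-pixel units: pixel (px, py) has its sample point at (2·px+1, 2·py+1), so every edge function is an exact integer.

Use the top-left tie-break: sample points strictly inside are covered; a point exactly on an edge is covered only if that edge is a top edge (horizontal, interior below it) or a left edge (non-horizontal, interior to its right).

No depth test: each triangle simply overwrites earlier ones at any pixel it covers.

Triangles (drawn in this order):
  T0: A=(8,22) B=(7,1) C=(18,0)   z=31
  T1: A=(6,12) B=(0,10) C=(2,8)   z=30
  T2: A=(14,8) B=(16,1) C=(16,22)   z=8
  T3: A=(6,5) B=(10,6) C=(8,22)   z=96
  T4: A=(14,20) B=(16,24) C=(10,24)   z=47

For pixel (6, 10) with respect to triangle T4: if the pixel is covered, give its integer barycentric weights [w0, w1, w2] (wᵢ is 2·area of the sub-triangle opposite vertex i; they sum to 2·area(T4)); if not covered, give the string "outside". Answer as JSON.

T0:
  2·area = 232
  edge (8, 22)→(7, 1): d=(-1,-21) top-left  bias=+0
  edge (7, 1)→(18, 0): d=(11,-1) top-left  bias=+0
  edge (18, 0)→(8, 22): d=(-10,22) right/bottom  bias=-1
    (3,0)@(7, 1): e=[0,0,232] → #  [on edge]
    (4,0)@(9, 1): e=[42,2,188] → #
    (5,0)@(11, 1): e=[84,4,144] → #
    (6,0)@(13, 1): e=[126,6,100] → #
    (7,0)@(15, 1): e=[168,8,56] → #
    (8,0)@(17, 1): e=[210,10,12] → #
    (3,1)@(7, 3): e=[-2,22,212] → ·
    (4,1)@(9, 3): e=[40,24,168] → #
    (8,1)@(17, 3): e=[208,32,-8] → ·
    (4,2)@(9, 5): e=[38,46,148] → #
    (8,2)@(17, 5): e=[206,54,-28] → ·
    (4,3)@(9, 7): e=[36,68,128] → #
    (6,5)@(13, 11): e=[116,116,0] → ·  [on edge]
  covered (28 px):
    · · · # # # # # #
    · · · · # # # # ·
    · · · · # # # # ·
    · · · · # # # · ·
    · · · · # # # · ·
    · · · · # # · · ·
    · · · · # # · · ·
    · · · · # # · · ·
    · · · · # · · · ·
    · · · · # · · · ·
    · · · · · · · · ·
    · · · · · · · · ·
T1:
  2·area = 16
  edge (6, 12)→(0, 10): d=(-6,-2) top-left  bias=+0
  edge (0, 10)→(2, 8): d=(2,-2) top-left  bias=+0
  edge (2, 8)→(6, 12): d=(4,4) right/bottom  bias=-1
    (4,0)@(9, 1): e=[72,0,-56] → ·  [on edge]
    (3,1)@(7, 3): e=[56,0,-40] → ·  [on edge]
    (2,2)@(5, 5): e=[40,0,-24] → ·  [on edge]
    (0,3)@(1, 7): e=[20,-4,0] → ·  [on edge]
    (1,3)@(3, 7): e=[24,0,-8] → ·  [on edge]
    (0,4)@(1, 9): e=[8,0,8] → #  [on edge]
    (1,4)@(3, 9): e=[12,4,0] → ·  [on edge]
    (0,5)@(1, 11): e=[-4,4,16] → ·
    (1,5)@(3, 11): e=[0,8,8] → #  [on edge]
    (2,5)@(5, 11): e=[4,12,0] → ·  [on edge]
    (1,6)@(3, 13): e=[-12,12,16] → ·
    (3,6)@(7, 13): e=[-4,20,0] → ·  [on edge]
    (4,6)@(9, 13): e=[0,24,-8] → ·  [on edge]
    (4,7)@(9, 15): e=[-12,28,0] → ·  [on edge]
    (7,7)@(15, 15): e=[0,40,-24] → ·  [on edge]
    (5,8)@(11, 17): e=[-20,36,0] → ·  [on edge]
    (6,9)@(13, 19): e=[-28,44,0] → ·  [on edge]
    (7,10)@(15, 21): e=[-36,52,0] → ·  [on edge]
    (8,11)@(17, 23): e=[-44,60,0] → ·  [on edge]
  covered (2 px):
    · · · · · · · · ·
    · · · · · · · · ·
    · · · · · · · · ·
    · · · · · · · · ·
    # · · · · · · · ·
    · # · · · · · · ·
    · · · · · · · · ·
    · · · · · · · · ·
    · · · · · · · · ·
    · · · · · · · · ·
    · · · · · · · · ·
    · · · · · · · · ·
T2:
  2·area = 42
  edge (14, 8)→(16, 1): d=(2,-7) top-left  bias=+0
  edge (16, 1)→(16, 22): d=(0,21) right/bottom  bias=-1
  edge (16, 22)→(14, 8): d=(-2,-14) top-left  bias=+0
    (6,0)@(13, 1): e=[-21,63,0] → ·  [on edge]
    (7,2)@(15, 5): e=[1,21,20] → #
    (8,2)@(17, 5): e=[15,-21,48] → ·
    (7,3)@(15, 7): e=[5,21,16] → #
    (8,3)@(17, 7): e=[19,-21,44] → ·
    (7,4)@(15, 9): e=[9,21,12] → #
    (8,4)@(17, 9): e=[23,-21,40] → ·
    (7,5)@(15, 11): e=[13,21,8] → #
    (8,5)@(17, 11): e=[27,-21,36] → ·
    (7,6)@(15, 13): e=[17,21,4] → #
    (8,6)@(17, 13): e=[31,-21,32] → ·
    (7,7)@(15, 15): e=[21,21,0] → #  [on edge]
  covered (6 px):
    · · · · · · · · ·
    · · · · · · · · ·
    · · · · · · · # ·
    · · · · · · · # ·
    · · · · · · · # ·
    · · · · · · · # ·
    · · · · · · · # ·
    · · · · · · · # ·
    · · · · · · · · ·
    · · · · · · · · ·
    · · · · · · · · ·
    · · · · · · · · ·
T3:
  2·area = 66
  edge (6, 5)→(10, 6): d=(4,1) right/bottom  bias=-1
  edge (10, 6)→(8, 22): d=(-2,16) right/bottom  bias=-1
  edge (8, 22)→(6, 5): d=(-2,-17) top-left  bias=+0
    (3,3)@(7, 7): e=[7,46,13] → #
    (4,3)@(9, 7): e=[5,14,47] → #
    (5,3)@(11, 7): e=[3,-18,81] → ·
    (3,4)@(7, 9): e=[15,42,9] → #
    (5,4)@(11, 9): e=[11,-22,77] → ·
    (3,5)@(7, 11): e=[23,38,5] → #
    (5,5)@(11, 11): e=[19,-26,73] → ·
    (3,6)@(7, 13): e=[31,34,1] → #
    (5,6)@(11, 13): e=[27,-30,69] → ·
    (3,7)@(7, 15): e=[39,30,-3] → ·
    (4,7)@(9, 15): e=[37,-2,31] → ·
  covered (8 px):
    · · · · · · · · ·
    · · · · · · · · ·
    · · · · · · · · ·
    · · · # # · · · ·
    · · · # # · · · ·
    · · · # # · · · ·
    · · · # # · · · ·
    · · · · · · · · ·
    · · · · · · · · ·
    · · · · · · · · ·
    · · · · · · · · ·
    · · · · · · · · ·
T4:
  2·area = 24
  edge (14, 20)→(16, 24): d=(2,4) right/bottom  bias=-1
  edge (16, 24)→(10, 24): d=(-6,0) right/bottom  bias=-1
  edge (10, 24)→(14, 20): d=(4,-4) top-left  bias=+0
    (8,8)@(17, 17): e=[-18,42,0] → ·  [on edge]
    (7,9)@(15, 19): e=[-6,30,0] → ·  [on edge]
    (6,10)@(13, 21): e=[6,18,0] → #  [on edge]
    (7,10)@(15, 21): e=[-2,18,8] → ·
    (5,11)@(11, 23): e=[18,6,0] → #  [on edge]
    (7,11)@(15, 23): e=[2,6,16] → #
    (8,11)@(17, 23): e=[-6,6,24] → ·
  covered (4 px):
    · · · · · · · · ·
    · · · · · · · · ·
    · · · · · · · · ·
    · · · · · · · · ·
    · · · · · · · · ·
    · · · · · · · · ·
    · · · · · · · · ·
    · · · · · · · · ·
    · · · · · · · · ·
    · · · · · · · · ·
    · · · · · · # · ·
    · · · · · # # # ·

Answer: [18,0,6]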